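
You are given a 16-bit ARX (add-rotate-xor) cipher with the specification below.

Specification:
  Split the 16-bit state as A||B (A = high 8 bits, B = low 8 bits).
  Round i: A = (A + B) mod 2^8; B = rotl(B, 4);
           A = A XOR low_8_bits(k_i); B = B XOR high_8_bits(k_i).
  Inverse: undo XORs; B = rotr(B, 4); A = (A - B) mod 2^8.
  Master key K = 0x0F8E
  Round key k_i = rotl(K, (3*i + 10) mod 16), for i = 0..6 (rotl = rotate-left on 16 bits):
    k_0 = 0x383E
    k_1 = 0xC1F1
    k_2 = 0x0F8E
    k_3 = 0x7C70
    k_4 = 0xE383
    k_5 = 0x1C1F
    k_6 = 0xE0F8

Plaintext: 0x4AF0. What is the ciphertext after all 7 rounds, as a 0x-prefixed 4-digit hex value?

0xAC21

s_0 = plaintext = 0x4AF0
s_1 = Round(s_0, k_0) = 0x0437
s_2 = Round(s_1, k_1) = 0xCAB2
s_3 = Round(s_2, k_2) = 0xF224
s_4 = Round(s_3, k_3) = 0x663E
s_5 = Round(s_4, k_4) = 0x2700
s_6 = Round(s_5, k_5) = 0x381C
s_7 = Round(s_6, k_6) = 0xAC21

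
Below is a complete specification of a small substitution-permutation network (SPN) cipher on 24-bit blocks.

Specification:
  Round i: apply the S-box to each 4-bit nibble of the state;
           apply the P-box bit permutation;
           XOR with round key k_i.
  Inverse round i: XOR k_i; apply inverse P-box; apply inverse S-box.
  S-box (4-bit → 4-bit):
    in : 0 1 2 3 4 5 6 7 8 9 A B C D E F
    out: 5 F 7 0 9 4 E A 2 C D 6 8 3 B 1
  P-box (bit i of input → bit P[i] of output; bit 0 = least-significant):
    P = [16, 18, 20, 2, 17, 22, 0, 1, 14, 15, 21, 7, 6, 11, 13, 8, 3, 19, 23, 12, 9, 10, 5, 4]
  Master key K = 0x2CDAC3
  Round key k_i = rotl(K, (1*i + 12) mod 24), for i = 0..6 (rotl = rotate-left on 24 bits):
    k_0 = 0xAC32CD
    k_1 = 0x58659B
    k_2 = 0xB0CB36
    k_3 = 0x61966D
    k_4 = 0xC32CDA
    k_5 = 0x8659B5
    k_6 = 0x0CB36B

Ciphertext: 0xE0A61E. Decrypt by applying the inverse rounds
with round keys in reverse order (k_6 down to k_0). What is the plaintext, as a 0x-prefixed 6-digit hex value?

0x79E672

s_0 = ciphertext = 0xE0A61E
s_1 = InvRound(s_0, k_6) = 0x6645B7
s_2 = InvRound(s_1, k_5) = 0x898573
s_3 = InvRound(s_2, k_4) = 0x5D6723
s_4 = InvRound(s_3, k_3) = 0x3EA2C6
s_5 = InvRound(s_4, k_2) = 0x9B14F8
s_6 = InvRound(s_5, k_1) = 0x59AF1F
s_7 = InvRound(s_6, k_0) = 0x79E672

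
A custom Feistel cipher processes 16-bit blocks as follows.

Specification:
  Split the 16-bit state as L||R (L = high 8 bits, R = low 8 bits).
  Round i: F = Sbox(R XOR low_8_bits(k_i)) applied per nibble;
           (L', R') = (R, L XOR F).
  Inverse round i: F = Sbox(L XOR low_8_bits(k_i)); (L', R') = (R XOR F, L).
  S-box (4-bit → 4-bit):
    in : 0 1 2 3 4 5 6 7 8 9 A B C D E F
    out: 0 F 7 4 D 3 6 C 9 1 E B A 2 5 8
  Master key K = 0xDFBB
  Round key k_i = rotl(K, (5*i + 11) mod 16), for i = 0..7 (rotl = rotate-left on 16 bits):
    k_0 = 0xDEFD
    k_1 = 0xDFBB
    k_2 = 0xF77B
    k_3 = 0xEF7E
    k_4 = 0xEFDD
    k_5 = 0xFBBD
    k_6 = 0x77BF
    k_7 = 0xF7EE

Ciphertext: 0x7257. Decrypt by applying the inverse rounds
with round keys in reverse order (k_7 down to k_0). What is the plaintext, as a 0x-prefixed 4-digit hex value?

s_0 = ciphertext = 0x7257
s_1 = InvRound(s_0, k_7) = 0x4D72
s_2 = InvRound(s_1, k_6) = 0xF54D
s_3 = InvRound(s_2, k_5) = 0x94F5
s_4 = InvRound(s_3, k_4) = 0x2494
s_5 = InvRound(s_4, k_3) = 0xAA24
s_6 = InvRound(s_5, k_2) = 0x0BAA
s_7 = InvRound(s_6, k_1) = 0x1A0B
s_8 = InvRound(s_7, k_0) = 0x571A

0x571A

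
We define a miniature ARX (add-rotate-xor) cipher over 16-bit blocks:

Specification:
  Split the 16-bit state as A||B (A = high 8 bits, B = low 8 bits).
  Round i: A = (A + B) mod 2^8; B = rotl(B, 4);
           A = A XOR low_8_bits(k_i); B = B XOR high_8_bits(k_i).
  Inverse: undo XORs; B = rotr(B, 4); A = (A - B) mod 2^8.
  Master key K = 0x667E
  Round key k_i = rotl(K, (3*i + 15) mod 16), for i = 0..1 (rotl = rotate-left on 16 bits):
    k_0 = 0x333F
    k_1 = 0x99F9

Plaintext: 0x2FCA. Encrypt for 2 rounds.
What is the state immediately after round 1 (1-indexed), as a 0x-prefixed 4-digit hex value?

s_0 = plaintext = 0x2FCA
s_1 = Round(s_0, k_0) = 0xC69F
s_2 = Round(s_1, k_1) = 0x9C60

0xC69F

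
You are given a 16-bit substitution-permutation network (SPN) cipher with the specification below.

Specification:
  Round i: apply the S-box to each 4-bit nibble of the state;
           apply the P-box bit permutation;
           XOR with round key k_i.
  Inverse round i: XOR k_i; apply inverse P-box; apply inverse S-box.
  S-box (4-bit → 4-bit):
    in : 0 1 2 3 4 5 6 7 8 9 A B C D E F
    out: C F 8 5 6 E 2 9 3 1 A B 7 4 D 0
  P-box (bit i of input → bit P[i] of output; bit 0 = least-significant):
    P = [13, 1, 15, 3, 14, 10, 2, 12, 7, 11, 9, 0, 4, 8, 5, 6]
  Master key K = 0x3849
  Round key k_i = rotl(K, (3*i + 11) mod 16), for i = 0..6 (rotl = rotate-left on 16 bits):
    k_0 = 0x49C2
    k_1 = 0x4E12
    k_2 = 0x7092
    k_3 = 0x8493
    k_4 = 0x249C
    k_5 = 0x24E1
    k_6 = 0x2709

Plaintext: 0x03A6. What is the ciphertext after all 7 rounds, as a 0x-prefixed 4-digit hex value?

0x1233

s_0 = plaintext = 0x03A6
s_1 = Round(s_0, k_0) = 0x5F20
s_2 = Round(s_1, k_1) = 0xDF7A
s_3 = Round(s_2, k_2) = 0x20B8
s_4 = Round(s_3, k_3) = 0xF2D0
s_5 = Round(s_4, k_4) = 0xA491
s_6 = Round(s_5, k_5) = 0xCFAB
s_7 = Round(s_6, k_6) = 0x1233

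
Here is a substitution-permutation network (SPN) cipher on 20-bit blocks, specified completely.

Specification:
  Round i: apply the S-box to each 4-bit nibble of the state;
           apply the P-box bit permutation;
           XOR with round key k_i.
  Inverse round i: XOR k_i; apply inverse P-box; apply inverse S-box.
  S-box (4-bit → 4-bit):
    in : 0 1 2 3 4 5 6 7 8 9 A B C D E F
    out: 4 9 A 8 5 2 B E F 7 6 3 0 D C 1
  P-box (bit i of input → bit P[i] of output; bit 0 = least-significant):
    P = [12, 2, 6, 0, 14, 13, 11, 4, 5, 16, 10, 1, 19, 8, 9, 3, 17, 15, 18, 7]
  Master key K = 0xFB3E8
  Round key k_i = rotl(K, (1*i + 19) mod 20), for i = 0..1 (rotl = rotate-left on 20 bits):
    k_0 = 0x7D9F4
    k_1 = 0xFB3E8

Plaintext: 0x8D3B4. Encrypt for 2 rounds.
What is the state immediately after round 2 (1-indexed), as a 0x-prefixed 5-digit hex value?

s_0 = plaintext = 0x8D3B4
s_1 = Round(s_0, k_0) = 0x92B3E
s_2 = Round(s_1, k_1) = 0x83291

0x83291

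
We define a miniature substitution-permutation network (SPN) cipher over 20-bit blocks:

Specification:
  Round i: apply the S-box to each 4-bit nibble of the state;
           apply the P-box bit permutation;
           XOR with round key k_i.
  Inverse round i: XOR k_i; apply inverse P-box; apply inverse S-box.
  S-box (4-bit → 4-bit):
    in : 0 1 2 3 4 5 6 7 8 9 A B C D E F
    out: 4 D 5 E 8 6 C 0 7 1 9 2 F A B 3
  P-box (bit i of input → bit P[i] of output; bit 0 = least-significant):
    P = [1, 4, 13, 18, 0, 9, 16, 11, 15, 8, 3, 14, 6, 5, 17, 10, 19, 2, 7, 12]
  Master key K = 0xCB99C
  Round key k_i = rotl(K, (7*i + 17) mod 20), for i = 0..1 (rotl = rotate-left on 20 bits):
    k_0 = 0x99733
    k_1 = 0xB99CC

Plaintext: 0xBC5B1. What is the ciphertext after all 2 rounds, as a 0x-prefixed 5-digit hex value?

s_0 = plaintext = 0xBC5B1
s_1 = Round(s_0, k_0) = 0xFB05D
s_2 = Round(s_1, k_1) = 0x69BF0

0x69BF0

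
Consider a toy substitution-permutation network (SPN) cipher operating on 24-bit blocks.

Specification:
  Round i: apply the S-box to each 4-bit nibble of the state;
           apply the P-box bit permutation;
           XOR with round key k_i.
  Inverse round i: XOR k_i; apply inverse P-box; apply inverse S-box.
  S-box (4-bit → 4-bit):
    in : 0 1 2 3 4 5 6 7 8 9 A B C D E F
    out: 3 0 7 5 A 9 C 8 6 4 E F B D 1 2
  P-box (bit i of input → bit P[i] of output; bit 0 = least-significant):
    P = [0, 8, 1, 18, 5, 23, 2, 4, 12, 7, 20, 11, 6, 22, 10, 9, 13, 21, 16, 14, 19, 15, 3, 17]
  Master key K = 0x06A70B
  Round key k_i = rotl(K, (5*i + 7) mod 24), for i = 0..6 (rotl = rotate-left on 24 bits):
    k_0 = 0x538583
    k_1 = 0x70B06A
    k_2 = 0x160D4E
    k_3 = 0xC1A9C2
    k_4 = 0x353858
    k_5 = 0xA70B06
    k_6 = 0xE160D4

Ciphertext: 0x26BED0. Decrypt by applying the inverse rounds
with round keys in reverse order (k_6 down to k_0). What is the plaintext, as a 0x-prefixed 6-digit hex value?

0xA7A037

s_0 = ciphertext = 0x26BED0
s_1 = InvRound(s_0, k_6) = 0x46A587
s_2 = InvRound(s_1, k_5) = 0xF2A4FE
s_3 = InvRound(s_2, k_4) = 0x498C26
s_4 = InvRound(s_3, k_3) = 0xEE3F2F
s_5 = InvRound(s_4, k_2) = 0xE0C30E
s_6 = InvRound(s_5, k_1) = 0x15532F
s_7 = InvRound(s_6, k_0) = 0xA7A037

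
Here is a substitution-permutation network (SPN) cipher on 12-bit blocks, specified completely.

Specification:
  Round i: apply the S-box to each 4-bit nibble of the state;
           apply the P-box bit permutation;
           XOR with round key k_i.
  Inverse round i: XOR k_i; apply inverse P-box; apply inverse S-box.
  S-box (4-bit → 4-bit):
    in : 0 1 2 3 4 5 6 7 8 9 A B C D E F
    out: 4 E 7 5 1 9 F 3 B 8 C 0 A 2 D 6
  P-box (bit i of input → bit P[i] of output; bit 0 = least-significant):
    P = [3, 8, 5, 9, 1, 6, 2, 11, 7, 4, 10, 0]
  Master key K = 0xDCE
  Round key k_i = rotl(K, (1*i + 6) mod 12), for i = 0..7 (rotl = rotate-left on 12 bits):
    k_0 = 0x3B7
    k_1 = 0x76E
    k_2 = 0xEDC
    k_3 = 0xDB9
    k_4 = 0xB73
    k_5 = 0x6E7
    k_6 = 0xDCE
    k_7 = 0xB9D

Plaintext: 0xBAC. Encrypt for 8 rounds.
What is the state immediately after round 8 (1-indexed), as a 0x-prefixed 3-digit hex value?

0x565

s_0 = plaintext = 0xBAC
s_1 = Round(s_0, k_0) = 0x8B3
s_2 = Round(s_1, k_1) = 0x7D7
s_3 = Round(s_2, k_2) = 0xF04
s_4 = Round(s_3, k_3) = 0x9A5
s_5 = Round(s_4, k_4) = 0x17E
s_6 = Round(s_5, k_5) = 0x09C
s_7 = Round(s_6, k_6) = 0x2CE
s_8 = Round(s_7, k_7) = 0x565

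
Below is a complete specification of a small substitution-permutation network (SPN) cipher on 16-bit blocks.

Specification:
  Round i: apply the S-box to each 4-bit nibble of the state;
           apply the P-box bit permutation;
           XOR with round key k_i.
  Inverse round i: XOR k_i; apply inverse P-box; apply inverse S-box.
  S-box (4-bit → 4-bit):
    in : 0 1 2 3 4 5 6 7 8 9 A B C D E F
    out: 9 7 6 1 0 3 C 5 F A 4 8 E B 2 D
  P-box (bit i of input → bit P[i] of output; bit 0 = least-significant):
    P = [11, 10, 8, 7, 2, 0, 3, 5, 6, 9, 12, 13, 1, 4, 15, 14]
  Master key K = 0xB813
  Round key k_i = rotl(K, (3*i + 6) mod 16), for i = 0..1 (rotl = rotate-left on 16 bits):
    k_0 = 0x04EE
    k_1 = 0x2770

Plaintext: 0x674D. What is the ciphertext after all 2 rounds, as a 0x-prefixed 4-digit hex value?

s_0 = plaintext = 0x674D
s_1 = Round(s_0, k_0) = 0xD82E
s_2 = Round(s_1, k_1) = 0x512B

0x512B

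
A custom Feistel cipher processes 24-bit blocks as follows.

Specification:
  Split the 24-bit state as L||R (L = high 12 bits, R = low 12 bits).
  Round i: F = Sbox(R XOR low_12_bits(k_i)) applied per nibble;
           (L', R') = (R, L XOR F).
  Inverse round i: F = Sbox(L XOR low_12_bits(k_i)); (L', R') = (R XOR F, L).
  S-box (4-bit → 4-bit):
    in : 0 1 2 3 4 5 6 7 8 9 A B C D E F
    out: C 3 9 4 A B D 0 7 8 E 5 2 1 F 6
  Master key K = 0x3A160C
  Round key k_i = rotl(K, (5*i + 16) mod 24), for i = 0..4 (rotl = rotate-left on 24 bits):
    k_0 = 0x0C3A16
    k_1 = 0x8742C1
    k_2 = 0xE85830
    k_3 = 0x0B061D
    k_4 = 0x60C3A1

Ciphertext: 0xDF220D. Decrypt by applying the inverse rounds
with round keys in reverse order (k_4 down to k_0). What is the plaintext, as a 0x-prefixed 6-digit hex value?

s_0 = ciphertext = 0xDF220D
s_1 = InvRound(s_0, k_4) = 0xDB9DF2
s_2 = InvRound(s_1, k_3) = 0x818DB9
s_3 = InvRound(s_2, k_2) = 0x12E818
s_4 = InvRound(s_3, k_1) = 0xCEE12E
s_5 = InvRound(s_4, k_0) = 0xC49CEE

0xC49CEE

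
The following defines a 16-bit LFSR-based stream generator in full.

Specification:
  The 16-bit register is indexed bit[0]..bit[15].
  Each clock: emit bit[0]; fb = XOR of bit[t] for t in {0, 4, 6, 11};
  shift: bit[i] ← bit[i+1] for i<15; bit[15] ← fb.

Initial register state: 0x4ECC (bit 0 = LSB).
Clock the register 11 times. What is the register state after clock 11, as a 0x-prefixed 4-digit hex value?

0x2A49

reg_0 = 0x4ECC
clock 1: out=0, reg = 0x2766
clock 2: out=0, reg = 0x93B3
clock 3: out=1, reg = 0x49D9
clock 4: out=1, reg = 0x24EC
clock 5: out=0, reg = 0x9276
clock 6: out=0, reg = 0x493B
clock 7: out=1, reg = 0xA49D
clock 8: out=1, reg = 0x524E
clock 9: out=0, reg = 0xA927
clock 10: out=1, reg = 0x5493
clock 11: out=1, reg = 0x2A49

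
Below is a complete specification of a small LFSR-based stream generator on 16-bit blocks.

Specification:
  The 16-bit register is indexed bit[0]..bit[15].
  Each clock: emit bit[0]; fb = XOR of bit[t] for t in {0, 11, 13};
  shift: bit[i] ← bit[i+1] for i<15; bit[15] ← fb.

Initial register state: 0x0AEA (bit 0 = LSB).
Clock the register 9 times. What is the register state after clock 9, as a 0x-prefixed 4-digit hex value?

0x0985

reg_0 = 0x0AEA
clock 1: out=0, reg = 0x8575
clock 2: out=1, reg = 0xC2BA
clock 3: out=0, reg = 0x615D
clock 4: out=1, reg = 0x30AE
clock 5: out=0, reg = 0x9857
clock 6: out=1, reg = 0x4C2B
clock 7: out=1, reg = 0x2615
clock 8: out=1, reg = 0x130A
clock 9: out=0, reg = 0x0985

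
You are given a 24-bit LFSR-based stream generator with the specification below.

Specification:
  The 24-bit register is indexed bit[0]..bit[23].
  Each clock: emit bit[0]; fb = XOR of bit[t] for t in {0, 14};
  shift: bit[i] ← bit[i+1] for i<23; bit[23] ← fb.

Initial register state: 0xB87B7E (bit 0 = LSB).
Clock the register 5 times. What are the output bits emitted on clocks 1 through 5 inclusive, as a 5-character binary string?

01111

reg_0 = 0xB87B7E
clock 1: out=0, reg = 0xDC3DBF
clock 2: out=1, reg = 0xEE1EDF
clock 3: out=1, reg = 0xF70F6F
clock 4: out=1, reg = 0xFB87B7
clock 5: out=1, reg = 0xFDC3DB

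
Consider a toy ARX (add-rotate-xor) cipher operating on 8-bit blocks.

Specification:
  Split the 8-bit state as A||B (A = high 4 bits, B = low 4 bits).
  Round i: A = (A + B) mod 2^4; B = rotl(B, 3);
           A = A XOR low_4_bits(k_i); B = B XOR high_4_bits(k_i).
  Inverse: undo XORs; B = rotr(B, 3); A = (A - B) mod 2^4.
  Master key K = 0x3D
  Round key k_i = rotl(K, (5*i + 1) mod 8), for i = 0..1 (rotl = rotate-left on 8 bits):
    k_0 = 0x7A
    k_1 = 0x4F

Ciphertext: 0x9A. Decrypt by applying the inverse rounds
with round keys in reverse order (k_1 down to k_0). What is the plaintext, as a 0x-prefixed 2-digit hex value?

0xE5

s_0 = ciphertext = 0x9A
s_1 = InvRound(s_0, k_1) = 0x9D
s_2 = InvRound(s_1, k_0) = 0xE5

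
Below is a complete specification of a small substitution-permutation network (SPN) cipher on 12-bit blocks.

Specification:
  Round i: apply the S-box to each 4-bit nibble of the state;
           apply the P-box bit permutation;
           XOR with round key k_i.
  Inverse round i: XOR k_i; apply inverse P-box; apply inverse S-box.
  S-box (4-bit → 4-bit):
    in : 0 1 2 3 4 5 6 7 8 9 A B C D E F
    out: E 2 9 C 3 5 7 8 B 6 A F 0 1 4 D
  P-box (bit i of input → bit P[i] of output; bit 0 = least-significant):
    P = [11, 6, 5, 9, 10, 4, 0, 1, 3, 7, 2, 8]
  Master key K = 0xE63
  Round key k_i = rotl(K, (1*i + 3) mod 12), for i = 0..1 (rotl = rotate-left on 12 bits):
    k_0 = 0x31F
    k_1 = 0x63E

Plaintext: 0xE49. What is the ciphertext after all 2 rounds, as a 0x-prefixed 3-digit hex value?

0x94F

s_0 = plaintext = 0xE49
s_1 = Round(s_0, k_0) = 0x76B
s_2 = Round(s_1, k_1) = 0x94F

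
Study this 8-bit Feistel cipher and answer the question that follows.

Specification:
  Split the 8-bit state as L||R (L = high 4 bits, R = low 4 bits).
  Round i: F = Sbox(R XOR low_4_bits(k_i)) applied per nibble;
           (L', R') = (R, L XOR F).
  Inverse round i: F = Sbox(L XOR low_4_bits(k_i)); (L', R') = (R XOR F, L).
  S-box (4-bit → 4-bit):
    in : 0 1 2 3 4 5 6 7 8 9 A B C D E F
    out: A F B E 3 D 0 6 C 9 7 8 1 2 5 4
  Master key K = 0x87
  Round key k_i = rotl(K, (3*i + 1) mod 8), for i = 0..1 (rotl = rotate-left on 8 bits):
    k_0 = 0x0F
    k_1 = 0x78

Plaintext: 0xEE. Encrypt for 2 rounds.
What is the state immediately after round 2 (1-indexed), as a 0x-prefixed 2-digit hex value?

0x17

s_0 = plaintext = 0xEE
s_1 = Round(s_0, k_0) = 0xE1
s_2 = Round(s_1, k_1) = 0x17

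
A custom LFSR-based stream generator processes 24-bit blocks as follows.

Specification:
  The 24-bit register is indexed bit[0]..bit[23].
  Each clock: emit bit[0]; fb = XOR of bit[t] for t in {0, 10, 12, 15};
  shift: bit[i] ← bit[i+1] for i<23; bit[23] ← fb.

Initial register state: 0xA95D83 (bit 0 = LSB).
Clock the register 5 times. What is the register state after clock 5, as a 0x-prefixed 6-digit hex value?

reg_0 = 0xA95D83
clock 1: out=1, reg = 0xD4AEC1
clock 2: out=1, reg = 0xEA5760
clock 3: out=0, reg = 0x752BB0
clock 4: out=0, reg = 0x3A95D8
clock 5: out=0, reg = 0x9D4AEC

0x9D4AEC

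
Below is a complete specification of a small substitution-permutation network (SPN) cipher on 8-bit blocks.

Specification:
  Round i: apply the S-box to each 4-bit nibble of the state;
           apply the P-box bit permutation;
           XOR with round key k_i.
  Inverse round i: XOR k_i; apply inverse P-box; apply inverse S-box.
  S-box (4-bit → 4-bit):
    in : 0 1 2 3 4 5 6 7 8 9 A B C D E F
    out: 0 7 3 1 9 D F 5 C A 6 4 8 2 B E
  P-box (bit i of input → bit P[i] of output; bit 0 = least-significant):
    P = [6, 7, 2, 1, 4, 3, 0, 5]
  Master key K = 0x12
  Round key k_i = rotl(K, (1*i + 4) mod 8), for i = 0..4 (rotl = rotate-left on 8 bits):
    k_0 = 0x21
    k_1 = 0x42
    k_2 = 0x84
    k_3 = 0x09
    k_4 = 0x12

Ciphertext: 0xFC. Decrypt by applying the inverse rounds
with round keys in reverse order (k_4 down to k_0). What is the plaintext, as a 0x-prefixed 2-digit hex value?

0x5B

s_0 = ciphertext = 0xFC
s_1 = InvRound(s_0, k_4) = 0x96
s_2 = InvRound(s_1, k_3) = 0x1F
s_3 = InvRound(s_2, k_2) = 0x19
s_4 = InvRound(s_3, k_1) = 0x14
s_5 = InvRound(s_4, k_0) = 0x5B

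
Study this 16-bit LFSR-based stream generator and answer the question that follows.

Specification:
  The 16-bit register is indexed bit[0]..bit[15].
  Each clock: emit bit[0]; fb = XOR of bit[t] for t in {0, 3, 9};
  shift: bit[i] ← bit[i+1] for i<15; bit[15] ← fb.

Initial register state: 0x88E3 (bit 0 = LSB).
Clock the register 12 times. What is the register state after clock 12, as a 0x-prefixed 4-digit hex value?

0x43B8

reg_0 = 0x88E3
clock 1: out=1, reg = 0xC471
clock 2: out=1, reg = 0xE238
clock 3: out=0, reg = 0x711C
clock 4: out=0, reg = 0xB88E
clock 5: out=0, reg = 0xDC47
clock 6: out=1, reg = 0xEE23
clock 7: out=1, reg = 0x7711
clock 8: out=1, reg = 0x3B88
clock 9: out=0, reg = 0x1DC4
clock 10: out=0, reg = 0x0EE2
clock 11: out=0, reg = 0x8771
clock 12: out=1, reg = 0x43B8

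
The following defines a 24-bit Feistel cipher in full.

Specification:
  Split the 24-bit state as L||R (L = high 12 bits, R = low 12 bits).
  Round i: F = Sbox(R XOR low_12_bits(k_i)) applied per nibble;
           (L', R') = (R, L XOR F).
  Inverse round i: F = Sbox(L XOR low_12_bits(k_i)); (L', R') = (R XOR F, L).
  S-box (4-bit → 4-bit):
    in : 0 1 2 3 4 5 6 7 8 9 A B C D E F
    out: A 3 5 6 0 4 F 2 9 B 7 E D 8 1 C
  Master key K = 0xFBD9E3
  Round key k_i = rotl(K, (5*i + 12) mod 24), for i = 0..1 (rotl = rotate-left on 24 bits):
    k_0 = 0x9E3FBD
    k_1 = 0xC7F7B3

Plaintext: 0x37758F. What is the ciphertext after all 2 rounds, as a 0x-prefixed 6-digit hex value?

s_0 = plaintext = 0x37758F
s_1 = Round(s_0, k_0) = 0x58F412
s_2 = Round(s_1, k_1) = 0x4123FC

0x4123FC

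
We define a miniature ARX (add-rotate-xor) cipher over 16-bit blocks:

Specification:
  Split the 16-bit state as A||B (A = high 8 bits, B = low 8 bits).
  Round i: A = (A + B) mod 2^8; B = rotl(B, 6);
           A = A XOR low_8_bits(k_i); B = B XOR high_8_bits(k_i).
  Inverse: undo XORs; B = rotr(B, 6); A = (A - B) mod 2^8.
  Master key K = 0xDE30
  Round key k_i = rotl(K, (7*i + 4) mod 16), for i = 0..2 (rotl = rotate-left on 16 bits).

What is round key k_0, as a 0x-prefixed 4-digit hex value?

K = 0xDE30
k_0 = rotl(K, (7*0+4) mod 16) = rotl(K, 4) = 0xE30D

0xE30D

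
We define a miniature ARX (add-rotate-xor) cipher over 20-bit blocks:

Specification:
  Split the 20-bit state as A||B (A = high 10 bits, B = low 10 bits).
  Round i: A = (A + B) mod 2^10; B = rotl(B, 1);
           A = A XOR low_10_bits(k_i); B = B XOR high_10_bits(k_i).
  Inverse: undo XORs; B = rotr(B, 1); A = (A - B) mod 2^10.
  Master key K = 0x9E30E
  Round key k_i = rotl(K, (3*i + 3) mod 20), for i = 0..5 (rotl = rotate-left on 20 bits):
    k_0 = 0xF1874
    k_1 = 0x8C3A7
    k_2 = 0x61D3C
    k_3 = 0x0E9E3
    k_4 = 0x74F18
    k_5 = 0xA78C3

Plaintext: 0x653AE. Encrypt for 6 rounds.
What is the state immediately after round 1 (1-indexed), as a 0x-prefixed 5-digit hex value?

0x4D89B

s_0 = plaintext = 0x653AE
s_1 = Round(s_0, k_0) = 0x4D89B
s_2 = Round(s_1, k_1) = 0x9DB06
s_3 = Round(s_2, k_2) = 0x1038A
s_4 = Round(s_3, k_3) = 0x8A72F
s_5 = Round(s_4, k_4) = 0x9038C
s_6 = Round(s_5, k_5) = 0x43D87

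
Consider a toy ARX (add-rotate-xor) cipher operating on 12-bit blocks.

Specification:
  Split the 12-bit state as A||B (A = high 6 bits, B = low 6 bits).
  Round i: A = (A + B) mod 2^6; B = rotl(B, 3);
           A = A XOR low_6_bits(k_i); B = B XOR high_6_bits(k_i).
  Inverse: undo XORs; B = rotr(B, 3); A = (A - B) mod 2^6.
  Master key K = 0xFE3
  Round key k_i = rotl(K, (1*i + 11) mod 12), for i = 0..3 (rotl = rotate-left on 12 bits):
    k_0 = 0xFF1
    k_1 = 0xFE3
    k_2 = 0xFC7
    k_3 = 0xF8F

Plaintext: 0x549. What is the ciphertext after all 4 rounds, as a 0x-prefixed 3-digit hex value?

0xC48

s_0 = plaintext = 0x549
s_1 = Round(s_0, k_0) = 0xBF6
s_2 = Round(s_1, k_1) = 0x189
s_3 = Round(s_2, k_2) = 0x236
s_4 = Round(s_3, k_3) = 0xC48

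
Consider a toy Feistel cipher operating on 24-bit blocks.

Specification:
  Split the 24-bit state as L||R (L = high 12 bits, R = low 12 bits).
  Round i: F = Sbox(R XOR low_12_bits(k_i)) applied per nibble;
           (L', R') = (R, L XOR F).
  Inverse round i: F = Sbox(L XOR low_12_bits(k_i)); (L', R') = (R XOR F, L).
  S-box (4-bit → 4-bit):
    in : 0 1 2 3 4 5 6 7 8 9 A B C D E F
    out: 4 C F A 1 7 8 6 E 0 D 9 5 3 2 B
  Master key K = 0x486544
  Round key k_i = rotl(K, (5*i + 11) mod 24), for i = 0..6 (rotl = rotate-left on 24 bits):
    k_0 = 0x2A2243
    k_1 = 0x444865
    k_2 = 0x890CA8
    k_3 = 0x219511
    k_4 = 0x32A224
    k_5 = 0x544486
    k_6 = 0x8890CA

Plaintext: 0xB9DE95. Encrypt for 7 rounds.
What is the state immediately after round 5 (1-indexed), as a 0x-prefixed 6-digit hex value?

0xE60634

s_0 = plaintext = 0xB9DE95
s_1 = Round(s_0, k_0) = 0xE95EA5
s_2 = Round(s_1, k_1) = 0xEA56C1
s_3 = Round(s_2, k_2) = 0x6C1325
s_4 = Round(s_3, k_3) = 0x325E60
s_5 = Round(s_4, k_4) = 0xE60634
s_6 = Round(s_5, k_5) = 0x6341FF
s_7 = Round(s_6, k_6) = 0x1FFA93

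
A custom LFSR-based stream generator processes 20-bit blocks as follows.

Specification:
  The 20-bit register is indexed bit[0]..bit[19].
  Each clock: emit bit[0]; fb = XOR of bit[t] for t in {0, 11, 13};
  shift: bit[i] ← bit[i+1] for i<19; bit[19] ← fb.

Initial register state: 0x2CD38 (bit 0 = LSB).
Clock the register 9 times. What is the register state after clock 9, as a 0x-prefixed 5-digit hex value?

0x7B966

reg_0 = 0x2CD38
clock 1: out=0, reg = 0x9669C
clock 2: out=0, reg = 0xCB34E
clock 3: out=0, reg = 0xE59A7
clock 4: out=1, reg = 0x72CD3
clock 5: out=1, reg = 0xB9669
clock 6: out=1, reg = 0xDCB34
clock 7: out=0, reg = 0xEE59A
clock 8: out=0, reg = 0xF72CD
clock 9: out=1, reg = 0x7B966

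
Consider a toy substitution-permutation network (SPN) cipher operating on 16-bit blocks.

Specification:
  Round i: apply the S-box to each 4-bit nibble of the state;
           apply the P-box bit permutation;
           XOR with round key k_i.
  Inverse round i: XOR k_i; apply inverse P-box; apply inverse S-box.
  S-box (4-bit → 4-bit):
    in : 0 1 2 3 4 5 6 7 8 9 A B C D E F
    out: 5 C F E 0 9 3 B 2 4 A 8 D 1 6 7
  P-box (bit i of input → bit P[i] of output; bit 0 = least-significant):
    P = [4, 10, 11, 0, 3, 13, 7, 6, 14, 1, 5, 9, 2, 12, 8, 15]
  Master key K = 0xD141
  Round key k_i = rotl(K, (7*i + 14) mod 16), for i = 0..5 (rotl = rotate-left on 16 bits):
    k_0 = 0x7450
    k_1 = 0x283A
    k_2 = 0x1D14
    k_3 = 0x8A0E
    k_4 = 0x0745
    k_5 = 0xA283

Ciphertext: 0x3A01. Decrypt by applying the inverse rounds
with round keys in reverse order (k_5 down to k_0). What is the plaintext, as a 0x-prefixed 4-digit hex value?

0x5048

s_0 = ciphertext = 0x3A01
s_1 = InvRound(s_0, k_5) = 0xA899
s_2 = InvRound(s_1, k_4) = 0xCB2F
s_3 = InvRound(s_2, k_3) = 0x904B
s_4 = InvRound(s_3, k_2) = 0xC852
s_5 = InvRound(s_4, k_1) = 0xB074
s_6 = InvRound(s_5, k_0) = 0x5048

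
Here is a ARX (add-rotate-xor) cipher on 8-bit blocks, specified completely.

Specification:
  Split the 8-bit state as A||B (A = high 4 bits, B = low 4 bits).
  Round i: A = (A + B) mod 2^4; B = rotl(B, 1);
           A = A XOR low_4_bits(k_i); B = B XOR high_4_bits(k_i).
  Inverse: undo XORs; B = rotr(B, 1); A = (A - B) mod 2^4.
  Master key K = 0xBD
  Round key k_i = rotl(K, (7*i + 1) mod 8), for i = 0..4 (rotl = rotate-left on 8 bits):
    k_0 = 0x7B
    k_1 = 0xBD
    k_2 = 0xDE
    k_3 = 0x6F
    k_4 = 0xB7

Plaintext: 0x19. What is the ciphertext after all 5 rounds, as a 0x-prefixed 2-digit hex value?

0x79

s_0 = plaintext = 0x19
s_1 = Round(s_0, k_0) = 0x14
s_2 = Round(s_1, k_1) = 0x83
s_3 = Round(s_2, k_2) = 0x5B
s_4 = Round(s_3, k_3) = 0xF1
s_5 = Round(s_4, k_4) = 0x79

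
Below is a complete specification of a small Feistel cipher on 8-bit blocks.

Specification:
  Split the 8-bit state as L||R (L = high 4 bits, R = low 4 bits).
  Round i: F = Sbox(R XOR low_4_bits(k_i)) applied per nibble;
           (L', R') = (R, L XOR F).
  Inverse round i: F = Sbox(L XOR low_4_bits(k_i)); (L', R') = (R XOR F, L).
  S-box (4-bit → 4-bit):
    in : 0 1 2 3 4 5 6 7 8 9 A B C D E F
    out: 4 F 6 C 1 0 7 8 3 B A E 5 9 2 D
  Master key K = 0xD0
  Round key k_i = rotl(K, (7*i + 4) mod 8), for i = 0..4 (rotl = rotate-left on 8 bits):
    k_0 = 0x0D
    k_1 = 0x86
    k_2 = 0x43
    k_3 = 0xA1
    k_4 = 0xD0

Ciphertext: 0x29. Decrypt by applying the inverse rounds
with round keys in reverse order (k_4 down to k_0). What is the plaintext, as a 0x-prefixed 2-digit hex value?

0xA0

s_0 = ciphertext = 0x29
s_1 = InvRound(s_0, k_4) = 0xF2
s_2 = InvRound(s_1, k_3) = 0x0F
s_3 = InvRound(s_2, k_2) = 0x30
s_4 = InvRound(s_3, k_1) = 0x03
s_5 = InvRound(s_4, k_0) = 0xA0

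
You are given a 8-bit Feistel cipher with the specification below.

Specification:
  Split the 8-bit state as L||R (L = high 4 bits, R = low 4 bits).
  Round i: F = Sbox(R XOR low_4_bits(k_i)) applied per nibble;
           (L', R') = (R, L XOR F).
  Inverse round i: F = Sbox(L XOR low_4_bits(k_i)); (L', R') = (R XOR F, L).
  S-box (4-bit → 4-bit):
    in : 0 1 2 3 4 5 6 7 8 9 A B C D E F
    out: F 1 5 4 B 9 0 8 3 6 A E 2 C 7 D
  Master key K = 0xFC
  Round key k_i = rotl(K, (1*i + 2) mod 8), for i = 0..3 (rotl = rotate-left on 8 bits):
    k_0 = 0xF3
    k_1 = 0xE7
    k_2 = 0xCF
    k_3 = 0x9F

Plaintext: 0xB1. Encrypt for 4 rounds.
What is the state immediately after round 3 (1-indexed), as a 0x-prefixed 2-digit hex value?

0x7D

s_0 = plaintext = 0xB1
s_1 = Round(s_0, k_0) = 0x1E
s_2 = Round(s_1, k_1) = 0xE7
s_3 = Round(s_2, k_2) = 0x7D
s_4 = Round(s_3, k_3) = 0xD2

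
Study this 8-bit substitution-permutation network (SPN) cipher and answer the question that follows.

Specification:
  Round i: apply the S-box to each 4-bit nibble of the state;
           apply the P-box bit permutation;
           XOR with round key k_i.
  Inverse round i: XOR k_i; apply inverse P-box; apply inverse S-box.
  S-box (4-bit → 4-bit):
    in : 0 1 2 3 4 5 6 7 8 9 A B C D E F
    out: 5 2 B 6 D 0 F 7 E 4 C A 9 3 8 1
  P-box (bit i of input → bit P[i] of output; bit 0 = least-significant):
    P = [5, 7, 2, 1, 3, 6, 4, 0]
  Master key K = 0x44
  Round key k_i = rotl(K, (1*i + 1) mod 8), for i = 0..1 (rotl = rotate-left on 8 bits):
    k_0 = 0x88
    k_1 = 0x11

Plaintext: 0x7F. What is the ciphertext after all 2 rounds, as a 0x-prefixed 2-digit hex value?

s_0 = plaintext = 0x7F
s_1 = Round(s_0, k_0) = 0xF0
s_2 = Round(s_1, k_1) = 0x3D

0x3D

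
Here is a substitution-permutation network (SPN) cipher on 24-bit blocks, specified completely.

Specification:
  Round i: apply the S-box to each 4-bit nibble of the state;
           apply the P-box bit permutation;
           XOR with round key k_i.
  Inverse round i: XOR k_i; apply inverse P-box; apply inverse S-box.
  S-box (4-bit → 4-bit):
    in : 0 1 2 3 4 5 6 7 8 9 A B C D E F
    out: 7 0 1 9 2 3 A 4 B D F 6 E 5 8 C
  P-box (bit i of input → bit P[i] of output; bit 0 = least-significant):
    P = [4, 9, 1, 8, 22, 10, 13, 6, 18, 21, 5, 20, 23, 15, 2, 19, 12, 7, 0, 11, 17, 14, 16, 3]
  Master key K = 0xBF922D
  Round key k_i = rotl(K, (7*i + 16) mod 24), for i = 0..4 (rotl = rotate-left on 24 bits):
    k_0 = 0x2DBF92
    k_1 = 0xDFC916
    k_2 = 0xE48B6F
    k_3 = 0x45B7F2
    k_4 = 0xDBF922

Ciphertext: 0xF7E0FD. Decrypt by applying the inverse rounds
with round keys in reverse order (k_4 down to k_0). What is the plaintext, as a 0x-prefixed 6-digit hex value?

s_0 = ciphertext = 0xF7E0FD
s_1 = InvRound(s_0, k_4) = 0xEAF5E9
s_2 = InvRound(s_1, k_3) = 0xA73510
s_3 = InvRound(s_2, k_2) = 0x99B7A0
s_4 = InvRound(s_3, k_1) = 0x587D00
s_5 = InvRound(s_4, k_0) = 0xB44820

0xB44820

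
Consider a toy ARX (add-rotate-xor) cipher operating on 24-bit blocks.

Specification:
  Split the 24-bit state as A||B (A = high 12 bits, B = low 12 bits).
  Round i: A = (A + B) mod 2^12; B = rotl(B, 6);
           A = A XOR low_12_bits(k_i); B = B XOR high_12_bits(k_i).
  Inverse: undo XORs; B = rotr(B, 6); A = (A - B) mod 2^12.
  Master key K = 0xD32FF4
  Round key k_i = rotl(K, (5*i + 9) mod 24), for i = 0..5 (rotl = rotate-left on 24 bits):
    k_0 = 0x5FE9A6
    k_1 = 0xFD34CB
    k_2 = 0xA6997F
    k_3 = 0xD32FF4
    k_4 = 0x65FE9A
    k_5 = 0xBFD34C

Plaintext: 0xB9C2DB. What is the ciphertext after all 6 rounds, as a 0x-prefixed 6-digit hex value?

s_0 = plaintext = 0xB9C2DB
s_1 = Round(s_0, k_0) = 0x7D1335
s_2 = Round(s_1, k_1) = 0xFCD29F
s_3 = Round(s_2, k_2) = 0xB13DA3
s_4 = Round(s_3, k_3) = 0x7425C4
s_5 = Round(s_4, k_4) = 0x39C748
s_6 = Round(s_5, k_5) = 0x9A89E0

0x9A89E0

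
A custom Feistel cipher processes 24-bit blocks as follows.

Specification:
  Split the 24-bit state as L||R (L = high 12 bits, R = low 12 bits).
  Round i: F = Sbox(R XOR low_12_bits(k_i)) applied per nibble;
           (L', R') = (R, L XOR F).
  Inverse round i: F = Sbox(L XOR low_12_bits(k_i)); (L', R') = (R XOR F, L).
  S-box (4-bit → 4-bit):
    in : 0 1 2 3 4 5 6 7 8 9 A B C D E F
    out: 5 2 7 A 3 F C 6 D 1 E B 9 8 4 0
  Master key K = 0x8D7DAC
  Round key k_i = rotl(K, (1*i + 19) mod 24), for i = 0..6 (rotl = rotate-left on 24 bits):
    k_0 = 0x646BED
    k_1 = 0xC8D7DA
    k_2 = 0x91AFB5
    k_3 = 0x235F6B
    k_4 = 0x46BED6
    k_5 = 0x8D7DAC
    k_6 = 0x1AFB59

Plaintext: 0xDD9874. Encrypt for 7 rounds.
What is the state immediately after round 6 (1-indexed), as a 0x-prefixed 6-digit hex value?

0xA1BBA5

s_0 = plaintext = 0xDD9874
s_1 = Round(s_0, k_0) = 0x8747C8
s_2 = Round(s_1, k_1) = 0x7C8D53
s_3 = Round(s_2, k_2) = 0xD53084
s_4 = Round(s_3, k_3) = 0x084D13
s_5 = Round(s_4, k_4) = 0xD13A1B
s_6 = Round(s_5, k_5) = 0xA1BBA5
s_7 = Round(s_6, k_6) = 0xBA5F12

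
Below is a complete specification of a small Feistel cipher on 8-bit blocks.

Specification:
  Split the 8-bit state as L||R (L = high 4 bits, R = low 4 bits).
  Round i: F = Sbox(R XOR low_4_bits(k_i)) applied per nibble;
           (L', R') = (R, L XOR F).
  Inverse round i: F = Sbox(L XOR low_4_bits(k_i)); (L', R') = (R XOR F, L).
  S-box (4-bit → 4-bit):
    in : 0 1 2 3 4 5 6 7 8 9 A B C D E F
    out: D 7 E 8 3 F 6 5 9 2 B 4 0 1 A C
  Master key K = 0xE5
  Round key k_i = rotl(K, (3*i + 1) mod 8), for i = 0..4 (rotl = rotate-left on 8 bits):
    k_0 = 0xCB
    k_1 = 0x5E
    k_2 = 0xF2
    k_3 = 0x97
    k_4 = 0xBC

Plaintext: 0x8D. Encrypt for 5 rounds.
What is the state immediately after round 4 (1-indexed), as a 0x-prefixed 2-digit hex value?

0x05

s_0 = plaintext = 0x8D
s_1 = Round(s_0, k_0) = 0xDE
s_2 = Round(s_1, k_1) = 0xE0
s_3 = Round(s_2, k_2) = 0x00
s_4 = Round(s_3, k_3) = 0x05
s_5 = Round(s_4, k_4) = 0x52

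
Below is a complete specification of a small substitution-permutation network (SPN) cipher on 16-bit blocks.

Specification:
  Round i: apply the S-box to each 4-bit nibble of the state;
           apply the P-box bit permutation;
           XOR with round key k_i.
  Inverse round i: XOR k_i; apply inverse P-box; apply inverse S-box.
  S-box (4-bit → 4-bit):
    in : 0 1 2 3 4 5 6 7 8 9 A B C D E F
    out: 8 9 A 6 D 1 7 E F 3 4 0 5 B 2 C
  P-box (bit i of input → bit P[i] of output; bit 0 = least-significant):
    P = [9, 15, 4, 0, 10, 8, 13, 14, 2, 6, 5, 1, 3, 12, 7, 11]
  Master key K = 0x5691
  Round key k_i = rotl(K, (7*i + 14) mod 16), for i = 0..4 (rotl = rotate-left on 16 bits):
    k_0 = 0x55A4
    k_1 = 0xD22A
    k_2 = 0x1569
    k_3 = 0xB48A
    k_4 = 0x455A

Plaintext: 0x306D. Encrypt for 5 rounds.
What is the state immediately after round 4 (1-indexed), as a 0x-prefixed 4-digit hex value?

0x7E4A

s_0 = plaintext = 0x306D
s_1 = Round(s_0, k_0) = 0xE227
s_2 = Round(s_1, k_1) = 0x0379
s_3 = Round(s_2, k_2) = 0xFE09
s_4 = Round(s_3, k_3) = 0x7E4A
s_5 = Round(s_4, k_4) = 0x398A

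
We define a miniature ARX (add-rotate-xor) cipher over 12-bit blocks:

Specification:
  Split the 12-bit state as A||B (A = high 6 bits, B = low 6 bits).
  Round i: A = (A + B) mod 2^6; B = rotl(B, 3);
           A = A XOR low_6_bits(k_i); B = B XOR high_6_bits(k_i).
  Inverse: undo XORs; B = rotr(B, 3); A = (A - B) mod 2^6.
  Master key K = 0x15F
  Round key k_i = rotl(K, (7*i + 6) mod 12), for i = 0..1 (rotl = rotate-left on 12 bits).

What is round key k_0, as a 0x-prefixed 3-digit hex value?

K = 0x15F
k_0 = rotl(K, (7*0+6) mod 12) = rotl(K, 6) = 0x7C5

0x7C5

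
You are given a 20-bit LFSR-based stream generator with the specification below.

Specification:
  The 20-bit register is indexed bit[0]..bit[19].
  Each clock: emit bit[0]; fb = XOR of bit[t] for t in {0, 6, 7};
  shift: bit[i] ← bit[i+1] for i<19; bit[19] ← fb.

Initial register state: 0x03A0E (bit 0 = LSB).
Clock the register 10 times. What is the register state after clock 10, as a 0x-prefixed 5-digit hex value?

reg_0 = 0x03A0E
clock 1: out=0, reg = 0x01D07
clock 2: out=1, reg = 0x80E83
clock 3: out=1, reg = 0x40741
clock 4: out=1, reg = 0x203A0
clock 5: out=0, reg = 0x901D0
clock 6: out=0, reg = 0x480E8
clock 7: out=0, reg = 0x24074
clock 8: out=0, reg = 0x9203A
clock 9: out=0, reg = 0x4901D
clock 10: out=1, reg = 0xA480E

0xA480E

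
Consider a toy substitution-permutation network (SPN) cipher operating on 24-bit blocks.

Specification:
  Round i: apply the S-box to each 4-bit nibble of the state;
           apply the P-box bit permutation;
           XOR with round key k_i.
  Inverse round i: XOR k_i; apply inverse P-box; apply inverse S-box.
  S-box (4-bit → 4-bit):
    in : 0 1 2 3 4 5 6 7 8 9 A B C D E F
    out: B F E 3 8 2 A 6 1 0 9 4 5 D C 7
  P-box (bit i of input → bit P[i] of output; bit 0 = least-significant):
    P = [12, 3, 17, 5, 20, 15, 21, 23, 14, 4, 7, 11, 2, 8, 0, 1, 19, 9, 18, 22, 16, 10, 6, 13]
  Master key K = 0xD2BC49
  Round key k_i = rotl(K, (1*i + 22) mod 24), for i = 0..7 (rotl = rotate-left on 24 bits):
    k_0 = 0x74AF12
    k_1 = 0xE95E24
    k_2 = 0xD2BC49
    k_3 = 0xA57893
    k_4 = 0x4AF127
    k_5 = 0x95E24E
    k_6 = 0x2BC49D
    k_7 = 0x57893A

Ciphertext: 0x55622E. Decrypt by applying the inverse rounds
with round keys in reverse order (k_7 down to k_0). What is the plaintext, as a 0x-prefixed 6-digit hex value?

s_0 = ciphertext = 0x55622E
s_1 = InvRound(s_0, k_7) = 0x45305B
s_2 = InvRound(s_1, k_6) = 0x2DAC7C
s_3 = InvRound(s_2, k_5) = 0x5340D4
s_4 = InvRound(s_3, k_4) = 0xD8273A
s_5 = InvRound(s_4, k_3) = 0x317DC0
s_6 = InvRound(s_5, k_2) = 0x847C27
s_7 = InvRound(s_6, k_1) = 0xA1E9B9
s_8 = InvRound(s_7, k_0) = 0x32ECA6

0x32ECA6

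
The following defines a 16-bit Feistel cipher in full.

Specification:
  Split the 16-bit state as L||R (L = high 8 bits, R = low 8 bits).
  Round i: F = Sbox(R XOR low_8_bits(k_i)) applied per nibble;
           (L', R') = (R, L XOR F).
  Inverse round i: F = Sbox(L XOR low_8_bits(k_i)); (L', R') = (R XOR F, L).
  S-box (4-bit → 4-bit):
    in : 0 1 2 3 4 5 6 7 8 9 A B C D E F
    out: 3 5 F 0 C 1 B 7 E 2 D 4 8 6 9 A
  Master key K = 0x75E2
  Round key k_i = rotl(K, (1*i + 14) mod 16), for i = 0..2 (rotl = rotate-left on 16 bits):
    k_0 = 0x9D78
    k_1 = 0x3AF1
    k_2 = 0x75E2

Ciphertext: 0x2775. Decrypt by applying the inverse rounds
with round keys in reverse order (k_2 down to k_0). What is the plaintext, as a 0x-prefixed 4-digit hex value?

0x4D16

s_0 = ciphertext = 0x2775
s_1 = InvRound(s_0, k_2) = 0xF427
s_2 = InvRound(s_1, k_1) = 0x16F4
s_3 = InvRound(s_2, k_0) = 0x4D16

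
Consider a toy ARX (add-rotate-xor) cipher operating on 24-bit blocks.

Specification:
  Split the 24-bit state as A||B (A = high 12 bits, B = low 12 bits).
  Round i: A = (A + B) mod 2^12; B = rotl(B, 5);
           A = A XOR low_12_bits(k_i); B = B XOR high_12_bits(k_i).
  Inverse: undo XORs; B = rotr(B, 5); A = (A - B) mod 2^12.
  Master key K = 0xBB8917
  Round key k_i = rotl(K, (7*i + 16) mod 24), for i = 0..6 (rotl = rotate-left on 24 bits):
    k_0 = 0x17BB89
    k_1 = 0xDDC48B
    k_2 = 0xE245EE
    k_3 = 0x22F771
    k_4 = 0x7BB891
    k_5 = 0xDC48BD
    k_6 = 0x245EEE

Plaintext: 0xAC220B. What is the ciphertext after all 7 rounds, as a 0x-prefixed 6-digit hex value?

0x6D8ED2

s_0 = plaintext = 0xAC220B
s_1 = Round(s_0, k_0) = 0x74401F
s_2 = Round(s_1, k_1) = 0x3E8E3C
s_3 = Round(s_2, k_2) = 0x7CA9B8
s_4 = Round(s_3, k_3) = 0x6F353C
s_5 = Round(s_4, k_4) = 0x4BE031
s_6 = Round(s_5, k_5) = 0xC52BE4
s_7 = Round(s_6, k_6) = 0x6D8ED2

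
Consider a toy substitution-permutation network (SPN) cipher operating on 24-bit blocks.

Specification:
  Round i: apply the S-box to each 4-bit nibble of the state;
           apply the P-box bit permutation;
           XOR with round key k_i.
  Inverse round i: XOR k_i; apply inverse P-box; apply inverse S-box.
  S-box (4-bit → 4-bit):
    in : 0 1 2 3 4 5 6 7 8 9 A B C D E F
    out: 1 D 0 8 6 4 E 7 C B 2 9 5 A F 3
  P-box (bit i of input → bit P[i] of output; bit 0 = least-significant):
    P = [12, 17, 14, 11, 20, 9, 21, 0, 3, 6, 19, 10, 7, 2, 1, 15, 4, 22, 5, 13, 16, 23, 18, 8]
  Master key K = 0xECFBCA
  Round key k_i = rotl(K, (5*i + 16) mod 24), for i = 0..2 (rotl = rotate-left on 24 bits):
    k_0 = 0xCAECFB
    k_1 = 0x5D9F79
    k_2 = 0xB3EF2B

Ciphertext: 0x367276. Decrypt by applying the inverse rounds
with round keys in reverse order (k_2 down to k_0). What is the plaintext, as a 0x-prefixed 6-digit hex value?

0xA3EC7B

s_0 = ciphertext = 0x367276
s_1 = InvRound(s_0, k_2) = 0xE0D93B
s_2 = InvRound(s_1, k_1) = 0x725675
s_3 = InvRound(s_2, k_0) = 0xA3EC7B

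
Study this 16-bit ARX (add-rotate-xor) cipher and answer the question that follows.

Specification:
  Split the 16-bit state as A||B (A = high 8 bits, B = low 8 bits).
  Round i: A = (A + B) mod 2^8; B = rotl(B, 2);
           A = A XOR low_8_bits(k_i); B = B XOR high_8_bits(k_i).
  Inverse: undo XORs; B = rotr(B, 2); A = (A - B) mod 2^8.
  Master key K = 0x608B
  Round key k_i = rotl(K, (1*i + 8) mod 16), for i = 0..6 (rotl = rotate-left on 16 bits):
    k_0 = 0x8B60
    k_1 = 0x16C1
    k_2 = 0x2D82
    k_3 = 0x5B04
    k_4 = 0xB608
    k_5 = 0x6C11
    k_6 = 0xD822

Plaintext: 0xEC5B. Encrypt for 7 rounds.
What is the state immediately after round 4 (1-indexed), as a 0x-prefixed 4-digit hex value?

0xF237

s_0 = plaintext = 0xEC5B
s_1 = Round(s_0, k_0) = 0x27E6
s_2 = Round(s_1, k_1) = 0xCC8D
s_3 = Round(s_2, k_2) = 0xDB1B
s_4 = Round(s_3, k_3) = 0xF237
s_5 = Round(s_4, k_4) = 0x216A
s_6 = Round(s_5, k_5) = 0x9AC5
s_7 = Round(s_6, k_6) = 0x7DCF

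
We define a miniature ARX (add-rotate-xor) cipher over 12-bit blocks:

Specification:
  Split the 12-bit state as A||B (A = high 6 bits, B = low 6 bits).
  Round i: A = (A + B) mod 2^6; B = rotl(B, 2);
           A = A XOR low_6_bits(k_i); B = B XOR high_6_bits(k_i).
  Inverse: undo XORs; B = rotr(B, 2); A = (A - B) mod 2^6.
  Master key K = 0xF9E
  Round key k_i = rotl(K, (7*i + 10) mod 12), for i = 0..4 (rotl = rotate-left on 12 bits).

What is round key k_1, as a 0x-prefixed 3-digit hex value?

K = 0xF9E
k_0 = rotl(K, (7*0+10) mod 12) = rotl(K, 10) = 0xBE7
k_1 = rotl(K, (7*1+10) mod 12) = rotl(K, 5) = 0x3DF

0x3DF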